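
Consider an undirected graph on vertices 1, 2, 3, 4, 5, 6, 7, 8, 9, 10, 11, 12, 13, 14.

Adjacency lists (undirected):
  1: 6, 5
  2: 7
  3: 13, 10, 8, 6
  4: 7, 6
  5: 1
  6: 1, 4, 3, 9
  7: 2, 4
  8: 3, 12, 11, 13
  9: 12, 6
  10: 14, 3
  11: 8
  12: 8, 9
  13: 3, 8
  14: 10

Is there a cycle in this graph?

DFS, tracking each vertex's parent; an edge to a visited non-parent vertex closes a cycle.
Start from 9:
visit 9 (parent –)
  visit 12 (parent 9)
    visit 8 (parent 12)
      visit 3 (parent 8)
        visit 13 (parent 3)
          13–3: parent, skip
          13–8: 8 visited and ≠ parent → cycle
Cycle: 8 – 3 – 13 – 8.

Yes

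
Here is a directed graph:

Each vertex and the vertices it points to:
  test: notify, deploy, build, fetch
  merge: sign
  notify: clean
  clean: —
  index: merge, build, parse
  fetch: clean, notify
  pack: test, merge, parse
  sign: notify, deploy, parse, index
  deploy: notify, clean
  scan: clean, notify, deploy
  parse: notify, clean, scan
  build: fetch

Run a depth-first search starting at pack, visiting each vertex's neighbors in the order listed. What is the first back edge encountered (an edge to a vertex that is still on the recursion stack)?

index→merge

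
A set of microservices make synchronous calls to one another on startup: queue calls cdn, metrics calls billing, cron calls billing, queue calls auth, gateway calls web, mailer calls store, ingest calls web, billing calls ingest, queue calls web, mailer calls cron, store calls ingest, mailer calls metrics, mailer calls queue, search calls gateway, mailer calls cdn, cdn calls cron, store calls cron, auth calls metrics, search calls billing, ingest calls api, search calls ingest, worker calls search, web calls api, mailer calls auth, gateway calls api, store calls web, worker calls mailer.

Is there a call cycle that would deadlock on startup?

No

DFS with white/gray/black marking, starting from metrics:
metrics gray
  billing gray
    ingest gray
      web gray
        api gray
        api black
      web black
      ingest→api: api black — skip
    ingest black
  billing black
metrics black
cron gray
  cron→billing: billing black — skip
cron black
store gray
  store→ingest: ingest black — skip
  store→web: web black — skip
  store→cron: cron black — skip
store black
queue gray
  cdn gray
    cdn→cron: cron black — skip
  cdn black
  auth gray
    auth→metrics: metrics black — skip
  auth black
  queue→web: web black — skip
queue black
worker gray
  search gray
    gateway gray
      gateway→web: web black — skip
      gateway→api: api black — skip
    gateway black
    search→billing: billing black — skip
    search→ingest: ingest black — skip
  search black
  mailer gray
    mailer→metrics: metrics black — skip
    mailer→store: store black — skip
    mailer→cron: cron black — skip
    mailer→auth: auth black — skip
    mailer→cdn: cdn black — skip
    mailer→queue: queue black — skip
  mailer black
worker black
Every edge goes to a white or black vertex — no back edge, so the graph is acyclic.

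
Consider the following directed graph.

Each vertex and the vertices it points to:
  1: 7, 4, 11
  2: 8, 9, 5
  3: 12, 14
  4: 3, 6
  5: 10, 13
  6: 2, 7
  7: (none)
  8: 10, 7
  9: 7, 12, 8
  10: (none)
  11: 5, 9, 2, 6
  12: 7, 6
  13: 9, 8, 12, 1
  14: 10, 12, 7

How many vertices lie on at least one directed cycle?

11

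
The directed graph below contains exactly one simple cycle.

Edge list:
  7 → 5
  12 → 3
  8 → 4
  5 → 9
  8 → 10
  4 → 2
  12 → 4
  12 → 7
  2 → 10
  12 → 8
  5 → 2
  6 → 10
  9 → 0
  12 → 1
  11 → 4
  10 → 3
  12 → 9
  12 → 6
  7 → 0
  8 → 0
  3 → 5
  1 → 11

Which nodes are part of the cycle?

2, 3, 5, 10

DFS with gray/black marking from 5:
5 gray
  9 gray
    0 gray
    0 black
  9 black
  2 gray
    10 gray
      3 gray
        3→5: 5 is gray → back edge
Back edge closes the cycle 5 → 2 → 10 → 3 → 5; its vertices are {2, 3, 5, 10}.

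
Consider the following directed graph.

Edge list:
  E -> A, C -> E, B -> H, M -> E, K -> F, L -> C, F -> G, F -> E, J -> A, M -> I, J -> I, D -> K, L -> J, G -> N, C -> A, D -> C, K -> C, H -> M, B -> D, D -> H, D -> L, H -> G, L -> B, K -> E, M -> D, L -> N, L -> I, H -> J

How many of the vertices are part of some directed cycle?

5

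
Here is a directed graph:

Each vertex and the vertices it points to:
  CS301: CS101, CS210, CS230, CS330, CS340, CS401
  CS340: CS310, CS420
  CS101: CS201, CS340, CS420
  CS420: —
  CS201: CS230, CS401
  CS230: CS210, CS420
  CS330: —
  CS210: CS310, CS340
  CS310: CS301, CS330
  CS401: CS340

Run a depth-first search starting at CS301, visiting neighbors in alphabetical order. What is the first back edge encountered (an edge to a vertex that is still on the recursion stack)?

CS310→CS301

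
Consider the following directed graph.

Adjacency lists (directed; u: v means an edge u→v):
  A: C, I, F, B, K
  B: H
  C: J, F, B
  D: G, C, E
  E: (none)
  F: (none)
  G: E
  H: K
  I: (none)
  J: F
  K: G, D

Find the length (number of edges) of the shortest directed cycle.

5

For each vertex v, BFS finds the shortest path from v back to v.
The shortest such closed walk is K → D → C → B → H → K, length 5.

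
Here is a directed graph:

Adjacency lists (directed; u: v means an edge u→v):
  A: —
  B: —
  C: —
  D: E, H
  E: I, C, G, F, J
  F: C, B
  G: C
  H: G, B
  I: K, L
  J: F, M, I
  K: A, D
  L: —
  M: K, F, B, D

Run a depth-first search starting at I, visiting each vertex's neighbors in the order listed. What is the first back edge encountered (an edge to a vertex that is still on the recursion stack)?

E→I

DFS from I (visiting each vertex's neighbors in the order listed); mark gray on enter, black on exit:
I gray
  K gray
    A gray
    A black
    D gray
      E gray
        E→I: I is gray → back edge
First back edge: E → I.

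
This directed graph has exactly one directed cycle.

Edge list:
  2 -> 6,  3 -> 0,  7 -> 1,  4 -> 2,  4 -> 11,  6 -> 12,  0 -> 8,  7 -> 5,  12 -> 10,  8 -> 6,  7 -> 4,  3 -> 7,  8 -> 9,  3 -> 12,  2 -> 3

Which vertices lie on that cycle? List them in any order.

DFS with gray/black marking from 3:
3 gray
  12 gray
    10 gray
    10 black
  12 black
  7 gray
    5 gray
    5 black
    4 gray
      2 gray
        2→3: 3 is gray → back edge
Back edge closes the cycle 3 → 7 → 4 → 2 → 3; its vertices are {2, 3, 4, 7}.

2, 3, 4, 7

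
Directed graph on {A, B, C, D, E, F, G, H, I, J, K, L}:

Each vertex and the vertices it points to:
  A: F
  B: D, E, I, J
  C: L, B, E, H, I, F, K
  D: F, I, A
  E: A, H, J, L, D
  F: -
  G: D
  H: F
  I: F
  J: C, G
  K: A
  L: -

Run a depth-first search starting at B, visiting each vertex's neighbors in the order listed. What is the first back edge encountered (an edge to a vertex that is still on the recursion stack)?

C->B

DFS from B (visiting each vertex's neighbors in the order listed); mark gray on enter, black on exit:
B gray
  D gray
    F gray
    F black
    I gray
      I→F: F black — skip
    I black
    A gray
      A→F: F black — skip
    A black
  D black
  E gray
    E→A: A black — skip
    H gray
      H→F: F black — skip
    H black
    J gray
      C gray
        L gray
        L black
        C→B: B is gray → back edge
First back edge: C → B.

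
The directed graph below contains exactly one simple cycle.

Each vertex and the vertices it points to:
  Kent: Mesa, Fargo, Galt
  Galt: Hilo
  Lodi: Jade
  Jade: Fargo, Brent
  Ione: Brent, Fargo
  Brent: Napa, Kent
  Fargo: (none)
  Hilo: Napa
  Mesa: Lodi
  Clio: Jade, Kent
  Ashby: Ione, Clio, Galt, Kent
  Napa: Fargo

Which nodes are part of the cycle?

Jade, Kent, Lodi, Mesa, Brent

DFS with gray/black marking from Kent:
Kent gray
  Mesa gray
    Lodi gray
      Jade gray
        Fargo gray
        Fargo black
        Brent gray
          Napa gray
            Napa→Fargo: Fargo black — skip
          Napa black
          Brent→Kent: Kent is gray → back edge
Back edge closes the cycle Kent → Mesa → Lodi → Jade → Brent → Kent; its vertices are {Jade, Kent, Lodi, Mesa, Brent}.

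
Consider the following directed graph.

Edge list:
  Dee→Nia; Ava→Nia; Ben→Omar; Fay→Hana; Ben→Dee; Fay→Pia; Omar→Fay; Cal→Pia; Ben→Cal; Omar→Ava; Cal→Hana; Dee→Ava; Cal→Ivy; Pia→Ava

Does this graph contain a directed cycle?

No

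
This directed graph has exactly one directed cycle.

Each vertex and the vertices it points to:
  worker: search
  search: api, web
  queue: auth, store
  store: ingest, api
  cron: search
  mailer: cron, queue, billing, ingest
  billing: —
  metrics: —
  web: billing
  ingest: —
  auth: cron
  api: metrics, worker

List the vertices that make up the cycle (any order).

api, search, worker

DFS with gray/black marking from api:
api gray
  metrics gray
  metrics black
  worker gray
    search gray
      search→api: api is gray → back edge
Back edge closes the cycle api → worker → search → api; its vertices are {api, search, worker}.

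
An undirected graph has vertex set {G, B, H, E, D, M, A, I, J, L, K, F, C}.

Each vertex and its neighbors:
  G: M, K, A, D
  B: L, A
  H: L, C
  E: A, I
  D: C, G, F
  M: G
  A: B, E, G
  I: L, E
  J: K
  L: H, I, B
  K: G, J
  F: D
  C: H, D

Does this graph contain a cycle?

Yes

DFS, tracking each vertex's parent; an edge to a visited non-parent vertex closes a cycle.
Start from L:
visit L (parent –)
  visit H (parent L)
    H–L: parent, skip
    visit C (parent H)
      C–H: parent, skip
      visit D (parent C)
        D–C: parent, skip
        visit G (parent D)
          visit M (parent G)
            M–G: parent, skip
          visit K (parent G)
            K–G: parent, skip
            visit J (parent K)
              J–K: parent, skip
          visit A (parent G)
            visit B (parent A)
              B–L: L visited and ≠ parent → cycle
Cycle: L – H – C – D – G – A – B – L.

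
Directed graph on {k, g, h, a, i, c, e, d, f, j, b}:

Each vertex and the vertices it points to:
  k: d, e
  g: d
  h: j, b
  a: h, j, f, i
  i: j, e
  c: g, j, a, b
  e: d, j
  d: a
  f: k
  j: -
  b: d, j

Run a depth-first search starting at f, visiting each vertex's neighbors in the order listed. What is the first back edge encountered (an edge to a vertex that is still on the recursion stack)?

b→d

DFS from f (visiting each vertex's neighbors in the order listed); mark gray on enter, black on exit:
f gray
  k gray
    d gray
      a gray
        h gray
          j gray
          j black
          b gray
            b→d: d is gray → back edge
First back edge: b → d.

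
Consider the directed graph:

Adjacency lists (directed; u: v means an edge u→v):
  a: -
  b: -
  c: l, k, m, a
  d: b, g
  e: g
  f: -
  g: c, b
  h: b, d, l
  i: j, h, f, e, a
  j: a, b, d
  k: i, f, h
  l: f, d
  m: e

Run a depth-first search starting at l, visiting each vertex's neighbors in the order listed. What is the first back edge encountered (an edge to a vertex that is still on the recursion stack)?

c->l

DFS from l (visiting each vertex's neighbors in the order listed); mark gray on enter, black on exit:
l gray
  f gray
  f black
  d gray
    b gray
    b black
    g gray
      c gray
        c→l: l is gray → back edge
First back edge: c → l.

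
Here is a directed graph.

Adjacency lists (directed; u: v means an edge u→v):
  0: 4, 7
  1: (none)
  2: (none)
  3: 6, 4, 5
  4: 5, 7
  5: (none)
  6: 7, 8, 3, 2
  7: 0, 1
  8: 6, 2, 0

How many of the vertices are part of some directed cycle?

6

A vertex is on a directed cycle iff it belongs to a strongly connected component of size ≥ 2 (or has a self-loop).
The vertices on cycles are {0, 3, 4, 6, 7, 8} — 6 in total.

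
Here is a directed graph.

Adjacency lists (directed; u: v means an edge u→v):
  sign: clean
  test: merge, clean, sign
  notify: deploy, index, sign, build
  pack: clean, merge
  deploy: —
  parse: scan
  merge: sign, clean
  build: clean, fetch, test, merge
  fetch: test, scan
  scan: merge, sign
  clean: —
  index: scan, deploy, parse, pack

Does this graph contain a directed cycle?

No

DFS with white/gray/black marking, starting from deploy:
deploy gray
deploy black
sign gray
  clean gray
  clean black
sign black
test gray
  merge gray
    merge→sign: sign black — skip
    merge→clean: clean black — skip
  merge black
  test→clean: clean black — skip
  test→sign: sign black — skip
test black
notify gray
  notify→deploy: deploy black — skip
  index gray
    scan gray
      scan→merge: merge black — skip
      scan→sign: sign black — skip
    scan black
    index→deploy: deploy black — skip
    parse gray
      parse→scan: scan black — skip
    parse black
    pack gray
      pack→clean: clean black — skip
      pack→merge: merge black — skip
    pack black
  index black
  notify→sign: sign black — skip
  build gray
    build→clean: clean black — skip
    fetch gray
      fetch→test: test black — skip
      fetch→scan: scan black — skip
    fetch black
    build→test: test black — skip
    build→merge: merge black — skip
  build black
notify black
Every edge goes to a white or black vertex — no back edge, so the graph is acyclic.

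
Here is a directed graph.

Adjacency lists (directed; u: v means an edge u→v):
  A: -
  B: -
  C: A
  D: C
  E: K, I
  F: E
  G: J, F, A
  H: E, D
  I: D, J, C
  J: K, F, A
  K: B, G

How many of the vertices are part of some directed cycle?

6

A vertex is on a directed cycle iff it belongs to a strongly connected component of size ≥ 2 (or has a self-loop).
The vertices on cycles are {E, F, G, I, J, K} — 6 in total.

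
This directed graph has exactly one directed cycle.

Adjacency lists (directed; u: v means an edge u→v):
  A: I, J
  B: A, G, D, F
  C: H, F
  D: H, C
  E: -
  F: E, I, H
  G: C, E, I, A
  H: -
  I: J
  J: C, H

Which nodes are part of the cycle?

C, F, I, J

DFS with gray/black marking from F:
F gray
  E gray
  E black
  I gray
    J gray
      C gray
        H gray
        H black
        C→F: F is gray → back edge
Back edge closes the cycle F → I → J → C → F; its vertices are {C, F, I, J}.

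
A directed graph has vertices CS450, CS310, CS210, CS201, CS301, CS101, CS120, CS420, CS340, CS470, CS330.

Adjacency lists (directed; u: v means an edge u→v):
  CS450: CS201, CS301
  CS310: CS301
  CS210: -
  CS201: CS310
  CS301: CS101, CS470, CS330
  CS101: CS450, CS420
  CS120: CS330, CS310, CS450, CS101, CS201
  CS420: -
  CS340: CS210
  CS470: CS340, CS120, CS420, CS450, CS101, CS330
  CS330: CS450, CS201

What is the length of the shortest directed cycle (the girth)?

3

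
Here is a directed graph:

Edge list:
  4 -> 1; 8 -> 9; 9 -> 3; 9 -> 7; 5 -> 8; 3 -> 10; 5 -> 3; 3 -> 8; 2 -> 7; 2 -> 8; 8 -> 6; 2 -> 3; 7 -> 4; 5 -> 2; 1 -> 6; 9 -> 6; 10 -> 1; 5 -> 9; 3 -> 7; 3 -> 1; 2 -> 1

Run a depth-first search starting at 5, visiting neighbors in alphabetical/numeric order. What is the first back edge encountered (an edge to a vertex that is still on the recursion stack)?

9->3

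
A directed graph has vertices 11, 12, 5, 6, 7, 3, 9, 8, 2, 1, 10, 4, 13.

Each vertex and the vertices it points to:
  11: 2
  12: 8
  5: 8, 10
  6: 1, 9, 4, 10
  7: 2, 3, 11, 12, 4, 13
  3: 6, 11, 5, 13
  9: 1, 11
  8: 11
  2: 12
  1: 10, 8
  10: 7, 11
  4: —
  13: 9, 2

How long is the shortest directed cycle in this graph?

4

For each vertex v, BFS finds the shortest path from v back to v.
The shortest such closed walk is 7 → 3 → 6 → 10 → 7, length 4.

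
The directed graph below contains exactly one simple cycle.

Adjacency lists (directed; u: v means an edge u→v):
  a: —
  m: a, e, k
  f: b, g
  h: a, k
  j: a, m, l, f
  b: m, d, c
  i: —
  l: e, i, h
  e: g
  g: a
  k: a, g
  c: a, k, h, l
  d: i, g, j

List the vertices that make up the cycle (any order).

b, d, f, j

DFS with gray/black marking from f:
f gray
  b gray
    m gray
      a gray
      a black
      e gray
        g gray
          g→a: a black — skip
        g black
      e black
      k gray
        k→a: a black — skip
        k→g: g black — skip
      k black
    m black
    d gray
      i gray
      i black
      d→g: g black — skip
      j gray
        j→a: a black — skip
        j→m: m black — skip
        l gray
          l→e: e black — skip
          l→i: i black — skip
          h gray
            h→a: a black — skip
            h→k: k black — skip
          h black
        l black
        j→f: f is gray → back edge
Back edge closes the cycle f → b → d → j → f; its vertices are {b, d, f, j}.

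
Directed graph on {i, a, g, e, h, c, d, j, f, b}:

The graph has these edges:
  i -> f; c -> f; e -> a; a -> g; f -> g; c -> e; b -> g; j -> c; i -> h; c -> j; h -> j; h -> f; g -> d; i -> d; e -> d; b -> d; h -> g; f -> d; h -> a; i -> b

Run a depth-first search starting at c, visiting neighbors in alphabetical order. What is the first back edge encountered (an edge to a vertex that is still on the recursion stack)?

j→c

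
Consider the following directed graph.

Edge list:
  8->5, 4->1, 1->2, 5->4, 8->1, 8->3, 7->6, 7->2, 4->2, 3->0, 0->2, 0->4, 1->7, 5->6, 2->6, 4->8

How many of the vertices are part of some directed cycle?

5

A vertex is on a directed cycle iff it belongs to a strongly connected component of size ≥ 2 (or has a self-loop).
The vertices on cycles are {0, 3, 4, 5, 8} — 5 in total.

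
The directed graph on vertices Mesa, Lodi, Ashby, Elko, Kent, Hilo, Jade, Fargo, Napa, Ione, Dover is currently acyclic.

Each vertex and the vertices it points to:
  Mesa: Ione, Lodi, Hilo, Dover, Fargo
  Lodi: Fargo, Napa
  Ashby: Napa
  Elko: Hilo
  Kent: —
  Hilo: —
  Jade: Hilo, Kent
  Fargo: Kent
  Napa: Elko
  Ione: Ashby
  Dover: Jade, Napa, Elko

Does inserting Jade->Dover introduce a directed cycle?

Adding Jade→Dover creates a cycle iff Dover can already reach Jade.
Path from Dover: Dover → Jade.
So Dover → … → Jade → Dover is a cycle.

Yes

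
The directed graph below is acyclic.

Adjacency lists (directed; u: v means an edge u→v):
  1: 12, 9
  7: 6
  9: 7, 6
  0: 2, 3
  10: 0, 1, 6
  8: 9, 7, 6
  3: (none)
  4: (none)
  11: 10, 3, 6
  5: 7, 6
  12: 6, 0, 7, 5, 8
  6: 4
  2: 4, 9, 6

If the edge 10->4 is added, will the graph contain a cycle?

No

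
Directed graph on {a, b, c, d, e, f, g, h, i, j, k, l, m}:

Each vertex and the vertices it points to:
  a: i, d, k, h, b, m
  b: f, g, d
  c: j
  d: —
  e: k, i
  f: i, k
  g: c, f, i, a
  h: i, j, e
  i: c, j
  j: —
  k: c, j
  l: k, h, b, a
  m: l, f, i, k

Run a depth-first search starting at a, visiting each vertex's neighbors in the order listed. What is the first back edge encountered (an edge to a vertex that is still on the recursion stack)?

g->a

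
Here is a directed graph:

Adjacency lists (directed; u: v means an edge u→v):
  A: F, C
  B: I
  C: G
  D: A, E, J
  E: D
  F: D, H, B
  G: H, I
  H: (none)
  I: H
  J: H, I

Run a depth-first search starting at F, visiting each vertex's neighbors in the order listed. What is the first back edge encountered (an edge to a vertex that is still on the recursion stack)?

A->F

DFS from F (visiting each vertex's neighbors in the order listed); mark gray on enter, black on exit:
F gray
  D gray
    A gray
      A→F: F is gray → back edge
First back edge: A → F.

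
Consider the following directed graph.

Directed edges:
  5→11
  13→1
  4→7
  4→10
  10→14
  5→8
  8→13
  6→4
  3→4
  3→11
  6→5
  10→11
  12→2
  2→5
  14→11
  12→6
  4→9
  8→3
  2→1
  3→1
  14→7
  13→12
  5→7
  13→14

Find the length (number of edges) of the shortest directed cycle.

For each vertex v, BFS finds the shortest path from v back to v.
The shortest such closed walk is 6 → 5 → 8 → 13 → 12 → 6, length 5.

5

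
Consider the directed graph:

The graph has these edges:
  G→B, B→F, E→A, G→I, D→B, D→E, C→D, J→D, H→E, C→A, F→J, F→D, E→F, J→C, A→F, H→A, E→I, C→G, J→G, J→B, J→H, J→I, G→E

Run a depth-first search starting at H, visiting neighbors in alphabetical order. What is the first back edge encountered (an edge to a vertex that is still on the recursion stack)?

DFS from H (visiting neighbors in alphabetical order); mark gray on enter, black on exit:
H gray
  A gray
    F gray
      D gray
        B gray
          B→F: F is gray → back edge
First back edge: B → F.

B→F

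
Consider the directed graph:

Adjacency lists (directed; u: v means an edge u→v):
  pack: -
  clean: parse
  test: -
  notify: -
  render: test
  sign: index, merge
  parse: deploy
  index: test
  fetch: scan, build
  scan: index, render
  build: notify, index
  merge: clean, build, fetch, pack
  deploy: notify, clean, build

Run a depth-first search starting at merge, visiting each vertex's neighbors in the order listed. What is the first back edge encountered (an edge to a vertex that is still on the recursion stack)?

DFS from merge (visiting each vertex's neighbors in the order listed); mark gray on enter, black on exit:
merge gray
  clean gray
    parse gray
      deploy gray
        notify gray
        notify black
        deploy→clean: clean is gray → back edge
First back edge: deploy → clean.

deploy→clean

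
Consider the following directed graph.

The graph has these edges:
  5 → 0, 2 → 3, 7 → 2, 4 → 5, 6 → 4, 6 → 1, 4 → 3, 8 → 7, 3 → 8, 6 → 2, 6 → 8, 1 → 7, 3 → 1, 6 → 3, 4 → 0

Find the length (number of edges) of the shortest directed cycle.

4

For each vertex v, BFS finds the shortest path from v back to v.
The shortest such closed walk is 8 → 7 → 2 → 3 → 8, length 4.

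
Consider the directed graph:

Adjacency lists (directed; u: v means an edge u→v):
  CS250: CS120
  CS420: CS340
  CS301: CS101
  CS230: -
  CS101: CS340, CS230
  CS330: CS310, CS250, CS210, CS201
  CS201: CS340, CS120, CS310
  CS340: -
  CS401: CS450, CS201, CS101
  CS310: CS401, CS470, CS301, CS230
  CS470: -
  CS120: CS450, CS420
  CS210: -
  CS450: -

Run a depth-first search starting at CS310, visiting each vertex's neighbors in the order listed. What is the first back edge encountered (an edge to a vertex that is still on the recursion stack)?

DFS from CS310 (visiting each vertex's neighbors in the order listed); mark gray on enter, black on exit:
CS310 gray
  CS401 gray
    CS450 gray
    CS450 black
    CS201 gray
      CS340 gray
      CS340 black
      CS120 gray
        CS120→CS450: CS450 black — skip
        CS420 gray
          CS420→CS340: CS340 black — skip
        CS420 black
      CS120 black
      CS201→CS310: CS310 is gray → back edge
First back edge: CS201 → CS310.

CS201→CS310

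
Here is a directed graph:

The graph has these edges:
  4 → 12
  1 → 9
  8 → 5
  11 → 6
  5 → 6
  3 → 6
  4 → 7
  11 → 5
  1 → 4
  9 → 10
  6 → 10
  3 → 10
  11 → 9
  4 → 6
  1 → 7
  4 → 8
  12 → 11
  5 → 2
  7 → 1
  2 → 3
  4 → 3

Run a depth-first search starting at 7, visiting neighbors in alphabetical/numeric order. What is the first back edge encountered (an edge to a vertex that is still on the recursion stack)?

4→7

DFS from 7 (visiting neighbors in alphabetical/numeric order); mark gray on enter, black on exit:
7 gray
  1 gray
    4 gray
      3 gray
        6 gray
          10 gray
          10 black
        6 black
        3→10: 10 black — skip
      3 black
      4→6: 6 black — skip
      4→7: 7 is gray → back edge
First back edge: 4 → 7.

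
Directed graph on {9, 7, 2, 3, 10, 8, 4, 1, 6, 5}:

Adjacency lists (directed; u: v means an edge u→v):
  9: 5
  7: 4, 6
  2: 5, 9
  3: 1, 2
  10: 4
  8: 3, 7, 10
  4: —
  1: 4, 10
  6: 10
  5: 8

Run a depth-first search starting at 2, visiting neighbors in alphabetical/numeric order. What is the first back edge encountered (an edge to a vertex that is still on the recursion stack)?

DFS from 2 (visiting neighbors in alphabetical/numeric order); mark gray on enter, black on exit:
2 gray
  5 gray
    8 gray
      3 gray
        1 gray
          4 gray
          4 black
          10 gray
            10→4: 4 black — skip
          10 black
        1 black
        3→2: 2 is gray → back edge
First back edge: 3 → 2.

3→2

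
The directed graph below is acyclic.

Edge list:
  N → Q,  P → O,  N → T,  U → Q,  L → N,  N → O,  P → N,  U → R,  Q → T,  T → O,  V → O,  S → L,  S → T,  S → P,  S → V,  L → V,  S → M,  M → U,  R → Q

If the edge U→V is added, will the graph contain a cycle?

Adding U→V creates a cycle iff V can already reach U.
Explore from V: no path reaches U. The graph stays acyclic.

No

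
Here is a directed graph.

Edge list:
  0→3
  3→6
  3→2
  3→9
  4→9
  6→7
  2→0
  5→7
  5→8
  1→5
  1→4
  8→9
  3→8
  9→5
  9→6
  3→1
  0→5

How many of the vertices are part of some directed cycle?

6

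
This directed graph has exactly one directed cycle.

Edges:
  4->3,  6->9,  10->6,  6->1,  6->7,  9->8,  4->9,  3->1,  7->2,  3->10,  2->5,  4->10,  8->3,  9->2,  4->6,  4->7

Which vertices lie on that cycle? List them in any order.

DFS with gray/black marking from 6:
6 gray
  9 gray
    2 gray
      5 gray
      5 black
    2 black
    8 gray
      3 gray
        10 gray
          10→6: 6 is gray → back edge
Back edge closes the cycle 6 → 9 → 8 → 3 → 10 → 6; its vertices are {3, 6, 8, 9, 10}.

3, 6, 8, 9, 10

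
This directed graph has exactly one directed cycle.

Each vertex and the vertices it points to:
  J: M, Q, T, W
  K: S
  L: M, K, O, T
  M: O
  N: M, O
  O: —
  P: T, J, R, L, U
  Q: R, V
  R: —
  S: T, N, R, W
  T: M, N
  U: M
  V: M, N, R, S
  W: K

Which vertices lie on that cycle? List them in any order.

DFS with gray/black marking from K:
K gray
  S gray
    T gray
      M gray
        O gray
        O black
      M black
      N gray
        N→M: M black — skip
        N→O: O black — skip
      N black
    T black
    S→N: N black — skip
    R gray
    R black
    W gray
      W→K: K is gray → back edge
Back edge closes the cycle K → S → W → K; its vertices are {K, S, W}.

K, S, W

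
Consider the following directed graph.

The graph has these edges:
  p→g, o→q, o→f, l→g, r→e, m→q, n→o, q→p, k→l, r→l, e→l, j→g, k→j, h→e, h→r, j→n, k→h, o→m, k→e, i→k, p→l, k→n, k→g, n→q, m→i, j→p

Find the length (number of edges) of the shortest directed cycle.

For each vertex v, BFS finds the shortest path from v back to v.
The shortest such closed walk is k → n → o → m → i → k, length 5.

5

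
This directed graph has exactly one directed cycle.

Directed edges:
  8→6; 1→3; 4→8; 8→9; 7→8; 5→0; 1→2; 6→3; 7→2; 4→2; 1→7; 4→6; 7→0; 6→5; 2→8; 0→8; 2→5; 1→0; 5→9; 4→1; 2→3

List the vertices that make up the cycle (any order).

DFS with gray/black marking from 6:
6 gray
  5 gray
    9 gray
    9 black
    0 gray
      8 gray
        8→9: 9 black — skip
        8→6: 6 is gray → back edge
Back edge closes the cycle 6 → 5 → 0 → 8 → 6; its vertices are {0, 5, 6, 8}.

0, 5, 6, 8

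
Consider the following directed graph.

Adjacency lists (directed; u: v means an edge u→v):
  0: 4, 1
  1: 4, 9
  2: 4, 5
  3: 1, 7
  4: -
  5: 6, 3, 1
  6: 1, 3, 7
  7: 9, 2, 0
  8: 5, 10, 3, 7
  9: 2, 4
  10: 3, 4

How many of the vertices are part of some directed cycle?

A vertex is on a directed cycle iff it belongs to a strongly connected component of size ≥ 2 (or has a self-loop).
The vertices on cycles are {0, 1, 2, 3, 5, 6, 7, 9} — 8 in total.

8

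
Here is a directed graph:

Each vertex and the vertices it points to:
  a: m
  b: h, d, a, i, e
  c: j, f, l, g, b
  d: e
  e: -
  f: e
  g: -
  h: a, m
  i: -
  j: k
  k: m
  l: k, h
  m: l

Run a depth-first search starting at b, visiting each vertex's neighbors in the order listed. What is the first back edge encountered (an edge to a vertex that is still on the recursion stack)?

k->m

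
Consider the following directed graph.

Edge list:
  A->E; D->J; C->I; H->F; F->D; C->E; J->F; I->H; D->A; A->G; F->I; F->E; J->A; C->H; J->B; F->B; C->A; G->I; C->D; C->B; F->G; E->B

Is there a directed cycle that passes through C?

No

C lies on a cycle iff there is a path from C back to itself.
Exploring from C, it never reaches itself; equivalently, its strongly connected component is a singleton.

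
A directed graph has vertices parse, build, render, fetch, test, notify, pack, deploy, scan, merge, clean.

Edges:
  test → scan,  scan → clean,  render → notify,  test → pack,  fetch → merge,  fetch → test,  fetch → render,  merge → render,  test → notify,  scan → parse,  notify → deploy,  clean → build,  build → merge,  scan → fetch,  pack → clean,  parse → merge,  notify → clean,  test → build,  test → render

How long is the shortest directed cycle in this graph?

3

For each vertex v, BFS finds the shortest path from v back to v.
The shortest such closed walk is fetch → test → scan → fetch, length 3.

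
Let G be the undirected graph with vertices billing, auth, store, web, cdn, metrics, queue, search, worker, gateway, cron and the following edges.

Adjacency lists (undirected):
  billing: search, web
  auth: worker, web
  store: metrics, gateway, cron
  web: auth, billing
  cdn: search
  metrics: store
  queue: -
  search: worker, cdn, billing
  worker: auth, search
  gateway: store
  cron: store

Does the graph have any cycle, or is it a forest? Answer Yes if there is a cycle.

Yes

DFS, tracking each vertex's parent; an edge to a visited non-parent vertex closes a cycle.
Start from web:
visit web (parent –)
  visit auth (parent web)
    visit worker (parent auth)
      worker–auth: parent, skip
      visit search (parent worker)
        search–worker: parent, skip
        visit cdn (parent search)
          cdn–search: parent, skip
        visit billing (parent search)
          billing–search: parent, skip
          billing–web: web visited and ≠ parent → cycle
Cycle: web – auth – worker – search – billing – web.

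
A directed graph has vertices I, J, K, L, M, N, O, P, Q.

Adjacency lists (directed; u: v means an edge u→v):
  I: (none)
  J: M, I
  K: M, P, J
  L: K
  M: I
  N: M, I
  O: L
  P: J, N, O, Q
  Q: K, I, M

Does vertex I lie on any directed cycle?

I lies on a cycle iff there is a path from I back to itself.
Exploring from I, it never reaches itself; equivalently, its strongly connected component is a singleton.

No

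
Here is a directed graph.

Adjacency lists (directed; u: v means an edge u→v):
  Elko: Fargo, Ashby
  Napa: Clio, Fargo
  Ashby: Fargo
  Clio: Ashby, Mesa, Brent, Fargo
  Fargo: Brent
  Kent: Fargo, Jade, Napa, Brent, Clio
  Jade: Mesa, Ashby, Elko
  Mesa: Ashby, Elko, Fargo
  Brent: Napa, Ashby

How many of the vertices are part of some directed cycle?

7

A vertex is on a directed cycle iff it belongs to a strongly connected component of size ≥ 2 (or has a self-loop).
The vertices on cycles are {Clio, Elko, Mesa, Napa, Ashby, Brent, Fargo} — 7 in total.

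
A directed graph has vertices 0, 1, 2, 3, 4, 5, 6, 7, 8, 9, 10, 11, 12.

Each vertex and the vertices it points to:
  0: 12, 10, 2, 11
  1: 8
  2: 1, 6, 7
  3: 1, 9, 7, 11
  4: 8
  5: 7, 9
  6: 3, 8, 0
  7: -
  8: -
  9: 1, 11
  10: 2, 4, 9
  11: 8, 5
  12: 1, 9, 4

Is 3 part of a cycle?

No

3 lies on a cycle iff there is a path from 3 back to itself.
Exploring from 3, it never reaches itself; equivalently, its strongly connected component is a singleton.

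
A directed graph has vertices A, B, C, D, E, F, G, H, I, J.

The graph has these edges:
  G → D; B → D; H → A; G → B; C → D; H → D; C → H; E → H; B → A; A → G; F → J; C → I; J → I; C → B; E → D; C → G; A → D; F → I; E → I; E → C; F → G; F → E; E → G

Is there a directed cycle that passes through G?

G is on a cycle iff G can reach itself via ≥1 edge.
G → B → A → G — yes.

Yes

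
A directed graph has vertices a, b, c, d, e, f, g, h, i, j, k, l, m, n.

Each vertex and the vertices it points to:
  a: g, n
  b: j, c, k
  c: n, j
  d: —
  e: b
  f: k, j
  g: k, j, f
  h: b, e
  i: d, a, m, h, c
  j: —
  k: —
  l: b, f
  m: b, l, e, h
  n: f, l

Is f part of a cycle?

f lies on a cycle iff there is a path from f back to itself.
Exploring from f, it never reaches itself; equivalently, its strongly connected component is a singleton.

No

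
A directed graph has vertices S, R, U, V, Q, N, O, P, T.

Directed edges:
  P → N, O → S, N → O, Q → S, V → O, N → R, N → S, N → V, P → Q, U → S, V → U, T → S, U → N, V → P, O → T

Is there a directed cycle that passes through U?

U is on a cycle iff U can reach itself via ≥1 edge.
U → N → V → U — yes.

Yes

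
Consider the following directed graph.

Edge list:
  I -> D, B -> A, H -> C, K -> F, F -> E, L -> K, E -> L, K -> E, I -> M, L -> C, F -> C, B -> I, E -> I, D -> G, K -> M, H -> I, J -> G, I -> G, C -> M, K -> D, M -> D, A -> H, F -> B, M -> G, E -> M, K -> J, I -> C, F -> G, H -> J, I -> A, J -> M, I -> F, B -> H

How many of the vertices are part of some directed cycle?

8

A vertex is on a directed cycle iff it belongs to a strongly connected component of size ≥ 2 (or has a self-loop).
The vertices on cycles are {A, B, E, F, H, I, K, L} — 8 in total.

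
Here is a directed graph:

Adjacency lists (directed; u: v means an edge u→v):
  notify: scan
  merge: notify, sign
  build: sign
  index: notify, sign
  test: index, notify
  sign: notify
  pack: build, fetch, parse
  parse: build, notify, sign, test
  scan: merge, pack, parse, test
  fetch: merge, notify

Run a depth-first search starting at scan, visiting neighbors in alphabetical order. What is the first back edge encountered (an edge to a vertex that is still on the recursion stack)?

DFS from scan (visiting neighbors in alphabetical order); mark gray on enter, black on exit:
scan gray
  merge gray
    notify gray
      notify→scan: scan is gray → back edge
First back edge: notify → scan.

notify->scan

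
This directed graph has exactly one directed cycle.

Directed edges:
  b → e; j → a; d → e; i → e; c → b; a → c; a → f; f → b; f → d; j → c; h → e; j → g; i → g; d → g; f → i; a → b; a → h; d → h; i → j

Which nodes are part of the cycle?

DFS with gray/black marking from f:
f gray
  i gray
    j gray
      c gray
        b gray
          e gray
          e black
        b black
      c black
      g gray
      g black
      a gray
        a→f: f is gray → back edge
Back edge closes the cycle f → i → j → a → f; its vertices are {a, f, i, j}.

a, f, i, j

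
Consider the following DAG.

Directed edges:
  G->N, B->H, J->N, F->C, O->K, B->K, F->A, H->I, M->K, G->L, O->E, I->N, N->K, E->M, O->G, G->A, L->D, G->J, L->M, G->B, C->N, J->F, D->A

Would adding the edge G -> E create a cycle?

No

Adding G→E creates a cycle iff E can already reach G.
Explore from E: no path reaches G. The graph stays acyclic.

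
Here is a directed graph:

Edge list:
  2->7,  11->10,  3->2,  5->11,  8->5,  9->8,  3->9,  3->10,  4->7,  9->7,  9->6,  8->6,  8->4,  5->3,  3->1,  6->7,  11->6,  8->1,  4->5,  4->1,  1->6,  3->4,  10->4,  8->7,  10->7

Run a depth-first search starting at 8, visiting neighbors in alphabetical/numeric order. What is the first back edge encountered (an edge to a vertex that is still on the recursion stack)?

3→4

DFS from 8 (visiting neighbors in alphabetical/numeric order); mark gray on enter, black on exit:
8 gray
  1 gray
    6 gray
      7 gray
      7 black
    6 black
  1 black
  4 gray
    4→1: 1 black — skip
    5 gray
      3 gray
        3→1: 1 black — skip
        2 gray
          2→7: 7 black — skip
        2 black
        3→4: 4 is gray → back edge
First back edge: 3 → 4.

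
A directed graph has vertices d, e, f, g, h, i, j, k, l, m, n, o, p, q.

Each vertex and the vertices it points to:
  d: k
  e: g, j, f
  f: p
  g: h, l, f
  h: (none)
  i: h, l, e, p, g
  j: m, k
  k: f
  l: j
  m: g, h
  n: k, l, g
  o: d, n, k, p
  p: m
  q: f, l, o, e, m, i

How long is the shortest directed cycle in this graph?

For each vertex v, BFS finds the shortest path from v back to v.
The shortest such closed walk is l → j → m → g → l, length 4.

4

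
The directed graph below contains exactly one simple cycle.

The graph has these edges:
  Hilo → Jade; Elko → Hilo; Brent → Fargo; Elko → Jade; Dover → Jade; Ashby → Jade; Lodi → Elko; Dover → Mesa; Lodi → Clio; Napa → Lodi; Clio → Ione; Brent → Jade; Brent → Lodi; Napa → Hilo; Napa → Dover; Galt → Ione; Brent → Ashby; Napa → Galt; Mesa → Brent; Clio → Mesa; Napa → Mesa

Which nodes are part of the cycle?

DFS with gray/black marking from Mesa:
Mesa gray
  Brent gray
    Ashby gray
      Jade gray
      Jade black
    Ashby black
    Brent→Jade: Jade black — skip
    Fargo gray
    Fargo black
    Lodi gray
      Clio gray
        Ione gray
        Ione black
        Clio→Mesa: Mesa is gray → back edge
Back edge closes the cycle Mesa → Brent → Lodi → Clio → Mesa; its vertices are {Clio, Lodi, Mesa, Brent}.

Clio, Lodi, Mesa, Brent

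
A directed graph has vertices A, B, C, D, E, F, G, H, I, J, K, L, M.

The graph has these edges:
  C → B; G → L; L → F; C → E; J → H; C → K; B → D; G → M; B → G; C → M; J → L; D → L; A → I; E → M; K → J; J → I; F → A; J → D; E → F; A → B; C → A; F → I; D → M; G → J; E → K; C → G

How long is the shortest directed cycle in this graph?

5

For each vertex v, BFS finds the shortest path from v back to v.
The shortest such closed walk is A → B → D → L → F → A, length 5.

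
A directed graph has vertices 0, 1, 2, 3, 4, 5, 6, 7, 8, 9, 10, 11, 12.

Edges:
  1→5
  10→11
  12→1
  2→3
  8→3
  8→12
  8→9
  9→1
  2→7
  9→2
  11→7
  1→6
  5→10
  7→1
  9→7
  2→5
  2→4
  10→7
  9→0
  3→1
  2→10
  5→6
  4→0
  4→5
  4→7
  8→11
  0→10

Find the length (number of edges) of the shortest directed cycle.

4

For each vertex v, BFS finds the shortest path from v back to v.
The shortest such closed walk is 1 → 5 → 10 → 7 → 1, length 4.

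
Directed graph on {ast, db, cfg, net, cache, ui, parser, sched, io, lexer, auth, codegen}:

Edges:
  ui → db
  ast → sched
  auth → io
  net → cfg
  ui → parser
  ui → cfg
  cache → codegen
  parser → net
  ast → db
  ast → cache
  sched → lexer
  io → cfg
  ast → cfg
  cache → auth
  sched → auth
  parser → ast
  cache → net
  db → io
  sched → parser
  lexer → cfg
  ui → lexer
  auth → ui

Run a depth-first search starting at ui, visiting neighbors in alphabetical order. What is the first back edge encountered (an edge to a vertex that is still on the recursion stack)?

auth->ui

DFS from ui (visiting neighbors in alphabetical order); mark gray on enter, black on exit:
ui gray
  cfg gray
  cfg black
  db gray
    io gray
      io→cfg: cfg black — skip
    io black
  db black
  lexer gray
    lexer→cfg: cfg black — skip
  lexer black
  parser gray
    ast gray
      cache gray
        auth gray
          auth→io: io black — skip
          auth→ui: ui is gray → back edge
First back edge: auth → ui.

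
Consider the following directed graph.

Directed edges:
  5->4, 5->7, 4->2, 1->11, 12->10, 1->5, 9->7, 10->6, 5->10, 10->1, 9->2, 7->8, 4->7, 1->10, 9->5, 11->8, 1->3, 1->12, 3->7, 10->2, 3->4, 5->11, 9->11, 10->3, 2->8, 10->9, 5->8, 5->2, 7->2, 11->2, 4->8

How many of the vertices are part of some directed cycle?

A vertex is on a directed cycle iff it belongs to a strongly connected component of size ≥ 2 (or has a self-loop).
The vertices on cycles are {1, 5, 9, 10, 12} — 5 in total.

5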